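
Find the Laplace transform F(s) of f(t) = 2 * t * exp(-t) 2/(s + 1) ^2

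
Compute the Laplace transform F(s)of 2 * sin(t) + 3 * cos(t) 3 * s/(s^2 + 1) + 2/(s^2 + 1)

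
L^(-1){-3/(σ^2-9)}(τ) -sinh(3 * τ)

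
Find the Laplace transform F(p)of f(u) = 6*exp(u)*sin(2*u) 12/((p - 1)^2 + 4)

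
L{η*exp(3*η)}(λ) (λ - 3)^(-2)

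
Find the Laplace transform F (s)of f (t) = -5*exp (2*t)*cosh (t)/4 5*(2 - s)/ (4*( (s - 2)^2 - 1))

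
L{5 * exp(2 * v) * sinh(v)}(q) 5/((q - 2)^2 - 1)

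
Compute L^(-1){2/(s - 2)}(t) 2*exp(2*t)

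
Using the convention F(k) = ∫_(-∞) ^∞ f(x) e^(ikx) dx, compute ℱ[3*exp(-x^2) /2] 3*sqrt(pi)*exp(-k^2/4) /2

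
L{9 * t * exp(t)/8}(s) 9/(8 * (s - 1)^2)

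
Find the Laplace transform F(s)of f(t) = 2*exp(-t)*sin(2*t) 4/((s + 1)^2 + 4)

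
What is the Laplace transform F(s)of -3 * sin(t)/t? -3 * atan(1/s)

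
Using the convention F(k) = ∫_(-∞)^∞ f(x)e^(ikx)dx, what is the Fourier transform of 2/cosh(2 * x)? pi/cosh(pi * k/4)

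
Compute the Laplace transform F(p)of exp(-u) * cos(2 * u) (p + 1)/((p + 1)^2 + 4)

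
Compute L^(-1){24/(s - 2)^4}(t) 4*t^3*exp(2*t)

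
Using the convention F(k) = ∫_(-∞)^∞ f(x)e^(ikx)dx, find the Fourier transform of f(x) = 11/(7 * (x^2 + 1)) 11 * pi * exp(-Abs(k))/7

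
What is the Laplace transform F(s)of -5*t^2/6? -5/(3*s^3)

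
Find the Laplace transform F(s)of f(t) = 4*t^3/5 24/(5*s^4)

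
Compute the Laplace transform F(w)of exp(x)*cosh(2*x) (w - 1)/((w - 1)^2 - 4)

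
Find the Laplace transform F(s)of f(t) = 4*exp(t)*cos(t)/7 4*(s - 1)/(7*((s - 1)^2+1))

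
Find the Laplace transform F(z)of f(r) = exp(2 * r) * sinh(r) 1/((z - 2)^2 - 1)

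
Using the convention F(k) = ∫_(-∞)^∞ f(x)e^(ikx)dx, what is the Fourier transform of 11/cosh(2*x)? 11*pi/(2*cosh(pi*k/4))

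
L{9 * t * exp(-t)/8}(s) 9/(8 * (s + 1)^2)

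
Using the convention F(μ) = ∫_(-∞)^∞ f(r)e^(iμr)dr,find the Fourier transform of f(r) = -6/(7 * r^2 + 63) -2 * pi * exp(-3 * Abs(μ))/7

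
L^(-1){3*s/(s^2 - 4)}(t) 3*cosh(2*t)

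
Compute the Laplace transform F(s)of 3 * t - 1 3/s^2-1/s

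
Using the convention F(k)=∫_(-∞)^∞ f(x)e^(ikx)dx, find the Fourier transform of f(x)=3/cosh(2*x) 3*pi/(2*cosh(pi*k/4))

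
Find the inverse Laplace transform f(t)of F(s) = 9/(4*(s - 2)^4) 3*t^3*exp(2*t)/8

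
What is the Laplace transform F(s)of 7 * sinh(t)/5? 7/(5 * (s^2-1))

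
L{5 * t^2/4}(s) 5/(2 * s^3)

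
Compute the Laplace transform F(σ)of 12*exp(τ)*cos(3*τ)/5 12*(σ - 1)/(5*((σ - 1)^2 + 9))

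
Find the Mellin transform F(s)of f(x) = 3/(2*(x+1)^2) -3*pi*(s - 1)/(2*sin(pi*s))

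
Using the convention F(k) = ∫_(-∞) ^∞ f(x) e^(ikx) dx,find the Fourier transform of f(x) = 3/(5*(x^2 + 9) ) pi*exp(-3*Abs(k) ) /5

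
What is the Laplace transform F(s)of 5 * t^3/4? 15/(2 * s^4)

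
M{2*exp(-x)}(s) 2*gamma(s)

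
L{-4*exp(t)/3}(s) -4/(3*s - 3)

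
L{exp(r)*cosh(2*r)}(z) (z - 1)/((z - 1)^2 - 4)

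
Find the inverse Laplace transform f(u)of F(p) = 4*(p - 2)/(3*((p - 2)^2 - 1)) 4*exp(2*u)*cosh(u)/3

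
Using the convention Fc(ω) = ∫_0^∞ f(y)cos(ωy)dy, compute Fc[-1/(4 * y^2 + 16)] -pi * exp(-2 * ω)/16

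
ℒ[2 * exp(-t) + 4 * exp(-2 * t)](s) 4/(s + 2) + 2/(s + 1)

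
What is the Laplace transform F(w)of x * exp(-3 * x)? (w + 3)^(-2)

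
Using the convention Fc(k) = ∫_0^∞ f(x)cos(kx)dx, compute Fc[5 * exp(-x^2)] 5 * sqrt(pi) * exp(-k^2/4)/2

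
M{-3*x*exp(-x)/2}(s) -3*gamma(s + 1)/2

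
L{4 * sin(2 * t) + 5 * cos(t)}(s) 5 * s/(s^2 + 1) + 8/(s^2 + 4)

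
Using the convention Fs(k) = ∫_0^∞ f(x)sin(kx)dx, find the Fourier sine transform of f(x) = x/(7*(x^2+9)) pi*exp(-3*k)/14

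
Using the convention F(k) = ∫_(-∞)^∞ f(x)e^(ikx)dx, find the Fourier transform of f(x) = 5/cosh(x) 5 * pi/cosh(pi * k/2)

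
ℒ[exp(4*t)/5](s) 1/(5*(s - 4))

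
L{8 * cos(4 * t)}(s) 8 * s/(s^2 + 16)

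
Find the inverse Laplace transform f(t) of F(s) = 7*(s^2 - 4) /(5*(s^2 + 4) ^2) 7*t*cos(2*t) /5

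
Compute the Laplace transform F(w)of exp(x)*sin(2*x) 2/((w - 1)^2 + 4)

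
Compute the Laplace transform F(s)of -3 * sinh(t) -3/(s^2-1)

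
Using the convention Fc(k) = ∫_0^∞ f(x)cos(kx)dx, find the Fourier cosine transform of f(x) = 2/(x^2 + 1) pi*exp(-k)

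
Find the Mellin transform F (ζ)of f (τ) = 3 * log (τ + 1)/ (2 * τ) -3 * pi * csc (pi * ζ)/ (2 * ζ - 2)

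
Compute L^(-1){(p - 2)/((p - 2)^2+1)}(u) exp(2 * u) * cos(u)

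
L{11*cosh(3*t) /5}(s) 11*s/(5*(s^2 - 9) ) 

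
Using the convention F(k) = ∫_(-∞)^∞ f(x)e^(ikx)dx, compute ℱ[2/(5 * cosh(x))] 2 * pi/(5 * cosh(pi * k/2))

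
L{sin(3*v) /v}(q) atan(3/q) 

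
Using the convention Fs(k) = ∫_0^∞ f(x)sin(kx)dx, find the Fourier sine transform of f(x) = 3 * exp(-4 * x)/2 3 * k/(2 * (k^2 + 16))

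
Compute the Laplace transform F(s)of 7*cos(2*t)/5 7*s/(5*(s^2 + 4))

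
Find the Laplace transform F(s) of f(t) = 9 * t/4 9/(4 * s^2) 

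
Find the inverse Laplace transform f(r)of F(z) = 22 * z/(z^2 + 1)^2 11 * r * sin(r)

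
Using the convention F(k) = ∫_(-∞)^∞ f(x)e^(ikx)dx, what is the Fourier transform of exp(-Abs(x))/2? 1/(k^2 + 1)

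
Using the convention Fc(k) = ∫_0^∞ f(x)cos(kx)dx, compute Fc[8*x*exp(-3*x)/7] 8*(9 - k^2)/(7*(k^2 + 9)^2)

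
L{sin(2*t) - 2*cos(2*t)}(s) 2/(s^2+4) - 2*s/(s^2+4)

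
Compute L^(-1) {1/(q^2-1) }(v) sinh(v) 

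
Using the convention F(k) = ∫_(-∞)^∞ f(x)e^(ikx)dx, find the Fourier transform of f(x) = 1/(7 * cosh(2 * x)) pi/(14 * cosh(pi * k/4))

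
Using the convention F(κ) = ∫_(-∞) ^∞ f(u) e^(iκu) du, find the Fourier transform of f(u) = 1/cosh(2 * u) pi/(2 * cosh(pi * κ/4) ) 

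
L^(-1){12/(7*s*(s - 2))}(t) 12*exp(t)*sinh(t)/7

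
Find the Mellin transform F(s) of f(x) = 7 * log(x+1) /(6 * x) -7 * pi * csc(pi * s) /(6 * s - 6) 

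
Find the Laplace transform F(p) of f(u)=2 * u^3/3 4/p^4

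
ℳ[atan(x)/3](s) -pi*sec(pi*s/2)/(6*s)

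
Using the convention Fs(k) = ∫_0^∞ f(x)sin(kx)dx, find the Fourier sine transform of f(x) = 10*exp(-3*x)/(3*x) 10*atan(k/3)/3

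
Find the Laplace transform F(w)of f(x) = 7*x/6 7/(6*w^2)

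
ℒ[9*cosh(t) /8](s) 9*s/(8*(s^2 - 1) ) 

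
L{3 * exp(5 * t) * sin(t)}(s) 3/((s - 5)^2 + 1)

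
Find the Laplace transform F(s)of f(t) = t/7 1/(7*s^2)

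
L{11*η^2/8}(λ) 11/(4*λ^3)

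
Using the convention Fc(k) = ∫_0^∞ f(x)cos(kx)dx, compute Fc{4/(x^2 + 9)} 2 * pi * exp(-3 * k)/3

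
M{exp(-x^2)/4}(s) gamma(s/2)/8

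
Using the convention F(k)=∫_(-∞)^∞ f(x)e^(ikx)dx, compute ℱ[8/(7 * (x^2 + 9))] 8 * pi * exp(-3 * Abs(k))/21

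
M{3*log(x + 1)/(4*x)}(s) -3*pi*csc(pi*s)/(4*s - 4)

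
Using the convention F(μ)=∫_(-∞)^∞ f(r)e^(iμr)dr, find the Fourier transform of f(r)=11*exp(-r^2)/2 11*sqrt(pi)*exp(-μ^2/4)/2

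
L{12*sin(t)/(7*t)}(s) 12*atan(1/s)/7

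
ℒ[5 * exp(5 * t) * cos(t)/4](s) 5 * (s - 5)/(4 * ((s - 5)^2+1))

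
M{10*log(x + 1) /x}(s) -10*pi*csc(pi*s) /(s - 1) 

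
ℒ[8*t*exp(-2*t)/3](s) 8/(3*(s + 2)^2)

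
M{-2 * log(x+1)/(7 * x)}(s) 2 * pi * csc(pi * s)/(7 * (s - 1))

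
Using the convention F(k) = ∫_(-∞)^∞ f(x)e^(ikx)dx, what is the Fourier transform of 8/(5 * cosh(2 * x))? 4 * pi/(5 * cosh(pi * k/4))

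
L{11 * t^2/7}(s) 22/(7 * s^3)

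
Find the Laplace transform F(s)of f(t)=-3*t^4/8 -9/s^5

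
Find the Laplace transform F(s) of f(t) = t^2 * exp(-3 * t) 2/(s + 3) ^3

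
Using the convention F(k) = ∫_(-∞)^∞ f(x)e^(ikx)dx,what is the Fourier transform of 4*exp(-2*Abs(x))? 16/(k^2 + 4)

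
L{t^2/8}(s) 1/(4*s^3)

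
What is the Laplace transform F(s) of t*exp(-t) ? (s + 1) ^(-2) 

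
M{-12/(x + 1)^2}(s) 12 * pi * (s - 1)/sin(pi * s)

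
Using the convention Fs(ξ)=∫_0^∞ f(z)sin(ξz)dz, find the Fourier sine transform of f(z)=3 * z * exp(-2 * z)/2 6 * ξ/(ξ^2 + 4)^2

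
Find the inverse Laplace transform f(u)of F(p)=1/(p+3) exp(-3*u)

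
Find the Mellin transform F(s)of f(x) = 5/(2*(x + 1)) 5*pi*csc(pi*s)/2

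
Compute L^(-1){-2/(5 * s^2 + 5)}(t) -2 * sin(t)/5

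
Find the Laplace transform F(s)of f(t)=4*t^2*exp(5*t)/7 8/(7*(s - 5)^3)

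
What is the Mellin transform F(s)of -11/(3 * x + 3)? -11 * pi * csc(pi * s)/3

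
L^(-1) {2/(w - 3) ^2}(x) 2*x*exp(3*x) 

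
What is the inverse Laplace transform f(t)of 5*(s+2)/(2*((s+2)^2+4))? 5*exp(-2*t)*cos(2*t)/2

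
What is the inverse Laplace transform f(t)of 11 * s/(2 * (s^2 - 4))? 11 * cosh(2 * t)/2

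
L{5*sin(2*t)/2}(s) 5/(s^2 + 4)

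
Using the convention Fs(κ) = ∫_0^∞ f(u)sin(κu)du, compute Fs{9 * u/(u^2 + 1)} 9 * pi * exp(-κ)/2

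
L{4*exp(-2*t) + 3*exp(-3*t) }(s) 3/(s + 3) + 4/(s + 2) 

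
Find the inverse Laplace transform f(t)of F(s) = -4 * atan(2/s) -4 * sin(2 * t)/t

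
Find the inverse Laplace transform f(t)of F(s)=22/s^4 11*t^3/3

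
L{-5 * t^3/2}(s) -15/s^4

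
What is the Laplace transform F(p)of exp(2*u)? 1/(p - 2)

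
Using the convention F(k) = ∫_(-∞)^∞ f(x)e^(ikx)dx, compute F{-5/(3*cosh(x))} -5*pi/(3*cosh(pi*k/2))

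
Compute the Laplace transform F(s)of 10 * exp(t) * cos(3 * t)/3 10 * (s - 1)/(3 * ((s - 1)^2 + 9))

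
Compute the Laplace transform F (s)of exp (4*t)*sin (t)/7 1/ (7*( (s - 4)^2+1))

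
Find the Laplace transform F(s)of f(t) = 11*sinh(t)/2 11/(2*(s^2 - 1))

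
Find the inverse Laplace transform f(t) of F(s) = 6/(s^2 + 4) 3 * sin(2 * t) 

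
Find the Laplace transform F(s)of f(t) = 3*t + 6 6/s + 3/s^2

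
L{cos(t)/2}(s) s/(2*(s^2 + 1))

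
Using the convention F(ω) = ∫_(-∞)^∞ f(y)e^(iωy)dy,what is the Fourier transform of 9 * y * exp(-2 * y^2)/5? 9 * sqrt(2) * I * sqrt(pi) * ω * exp(-ω^2/8)/40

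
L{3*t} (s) 3/s^2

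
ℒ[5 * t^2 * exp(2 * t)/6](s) 5/(3 * (s - 2)^3)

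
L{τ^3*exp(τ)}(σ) 6/(σ - 1)^4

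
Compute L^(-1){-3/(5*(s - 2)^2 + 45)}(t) -exp(2*t)*sin(3*t)/5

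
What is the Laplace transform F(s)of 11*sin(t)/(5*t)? 11*atan(1/s)/5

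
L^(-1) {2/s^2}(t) 2*t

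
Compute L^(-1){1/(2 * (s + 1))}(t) exp(-t)/2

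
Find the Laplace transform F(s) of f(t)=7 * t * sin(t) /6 7 * s/(3 * (s^2 + 1) ^2) 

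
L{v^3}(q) 6/q^4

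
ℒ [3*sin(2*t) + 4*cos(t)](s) 4*s/(s^2 + 1) + 6/(s^2 + 4)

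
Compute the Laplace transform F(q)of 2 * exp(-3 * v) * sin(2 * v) 4/((q+3)^2+4)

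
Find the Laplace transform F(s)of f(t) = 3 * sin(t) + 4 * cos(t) 4 * s/(s^2 + 1) + 3/(s^2 + 1)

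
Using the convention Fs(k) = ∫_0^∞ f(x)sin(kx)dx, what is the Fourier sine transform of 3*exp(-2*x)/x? 3*atan(k/2)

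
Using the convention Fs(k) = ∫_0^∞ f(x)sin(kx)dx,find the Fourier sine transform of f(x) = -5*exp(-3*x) -5*k/(k^2+9)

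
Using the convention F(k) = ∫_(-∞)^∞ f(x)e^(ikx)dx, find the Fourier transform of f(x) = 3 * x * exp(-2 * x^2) 3 * sqrt(2) * I * sqrt(pi) * k * exp(-k^2/8)/8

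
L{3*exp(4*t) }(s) 3/(s - 4) 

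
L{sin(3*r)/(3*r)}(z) atan(3/z)/3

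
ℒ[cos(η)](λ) λ/(λ^2 + 1)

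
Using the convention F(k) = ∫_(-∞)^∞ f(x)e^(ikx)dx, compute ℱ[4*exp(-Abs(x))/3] 8/(3*(k^2 + 1))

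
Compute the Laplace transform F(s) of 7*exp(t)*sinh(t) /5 7/(5*s*(s - 2) ) 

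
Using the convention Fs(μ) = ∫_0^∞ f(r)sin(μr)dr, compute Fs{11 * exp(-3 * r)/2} 11 * μ/(2 * (μ^2+9))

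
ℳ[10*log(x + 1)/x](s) -10*pi*csc(pi*s)/(s - 1)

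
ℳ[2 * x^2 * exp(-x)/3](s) 2 * gamma(s+2)/3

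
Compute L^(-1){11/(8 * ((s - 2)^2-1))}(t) 11 * exp(2 * t) * sinh(t)/8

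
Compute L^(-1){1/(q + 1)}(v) exp(-v)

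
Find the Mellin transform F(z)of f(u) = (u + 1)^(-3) pi * (z - 2) * (z - 1)/(2 * sin(pi * z))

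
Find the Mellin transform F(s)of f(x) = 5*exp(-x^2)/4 5*gamma(s/2)/8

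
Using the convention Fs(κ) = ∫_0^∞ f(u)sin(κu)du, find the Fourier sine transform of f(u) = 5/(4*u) 5*pi/8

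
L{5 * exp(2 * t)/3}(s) 5/(3 * (s - 2))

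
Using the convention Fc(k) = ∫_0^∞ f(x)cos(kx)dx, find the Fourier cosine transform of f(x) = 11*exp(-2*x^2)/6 11*sqrt(2)*sqrt(pi)*exp(-k^2/8)/24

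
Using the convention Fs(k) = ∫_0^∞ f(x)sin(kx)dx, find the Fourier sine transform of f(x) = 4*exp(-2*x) 4*k/(k^2 + 4)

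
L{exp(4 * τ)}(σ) 1/(σ - 4)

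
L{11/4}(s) 11/(4*s)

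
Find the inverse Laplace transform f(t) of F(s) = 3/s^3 3 * t^2/2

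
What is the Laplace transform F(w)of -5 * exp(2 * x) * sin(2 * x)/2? -5/((w - 2)^2 + 4)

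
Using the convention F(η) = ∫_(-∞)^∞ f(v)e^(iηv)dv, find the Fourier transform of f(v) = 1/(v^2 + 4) pi * exp(-2 * Abs(η))/2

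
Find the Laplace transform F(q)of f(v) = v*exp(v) (q - 1)^(-2)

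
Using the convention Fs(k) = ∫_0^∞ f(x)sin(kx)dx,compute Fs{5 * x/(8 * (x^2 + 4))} 5 * pi * exp(-2 * k)/16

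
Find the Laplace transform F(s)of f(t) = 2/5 2/(5 * s)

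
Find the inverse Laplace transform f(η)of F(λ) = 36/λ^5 3*η^4/2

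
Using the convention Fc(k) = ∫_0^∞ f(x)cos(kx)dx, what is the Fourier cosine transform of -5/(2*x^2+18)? -5*pi*exp(-3*k)/12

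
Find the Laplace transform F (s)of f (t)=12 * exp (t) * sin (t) 12/ ( (s - 1)^2 + 1)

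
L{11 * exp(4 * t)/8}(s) 11/(8 * (s - 4))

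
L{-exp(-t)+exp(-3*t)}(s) 1/(s+3) - 1/(s+1)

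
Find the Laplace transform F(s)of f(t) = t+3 3/s+s^(-2)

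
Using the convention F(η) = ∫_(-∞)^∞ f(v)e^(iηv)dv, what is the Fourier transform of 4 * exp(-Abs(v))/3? 8/(3 * (η^2 + 1))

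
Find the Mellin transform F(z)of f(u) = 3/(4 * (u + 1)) 3 * pi * csc(pi * z)/4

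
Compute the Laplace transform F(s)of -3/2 -3/(2 * s)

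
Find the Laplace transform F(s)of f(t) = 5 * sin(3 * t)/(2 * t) 5 * atan(3/s)/2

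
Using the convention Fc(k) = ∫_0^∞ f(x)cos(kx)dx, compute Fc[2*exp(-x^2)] sqrt(pi)*exp(-k^2/4)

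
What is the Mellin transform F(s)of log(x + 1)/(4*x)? -pi*csc(pi*s)/(4*s - 4)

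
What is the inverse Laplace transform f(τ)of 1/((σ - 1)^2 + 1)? exp(τ)*sin(τ)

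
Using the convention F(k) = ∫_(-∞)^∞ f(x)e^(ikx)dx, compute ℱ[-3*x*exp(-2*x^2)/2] -3*sqrt(2)*I*sqrt(pi)*k*exp(-k^2/8)/16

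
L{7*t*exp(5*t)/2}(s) 7/(2*(s - 5)^2)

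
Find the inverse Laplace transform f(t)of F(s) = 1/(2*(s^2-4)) sinh(2*t)/4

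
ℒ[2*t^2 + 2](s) 2/s + 4/s^3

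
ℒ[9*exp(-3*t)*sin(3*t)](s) 27/((s + 3)^2 + 9)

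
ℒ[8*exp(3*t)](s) 8/(s - 3)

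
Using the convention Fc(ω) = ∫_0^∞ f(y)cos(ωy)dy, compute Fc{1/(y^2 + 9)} pi * exp(-3 * ω)/6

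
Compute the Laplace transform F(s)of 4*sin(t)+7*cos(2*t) 7*s/(s^2+4)+4/(s^2+1)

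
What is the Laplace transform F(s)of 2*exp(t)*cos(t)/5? 2*(s - 1)/(5*((s - 1)^2 + 1))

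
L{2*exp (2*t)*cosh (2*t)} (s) 2*(s - 2)/ (s*(s - 4))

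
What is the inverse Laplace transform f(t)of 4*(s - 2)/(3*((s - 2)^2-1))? 4*exp(2*t)*cosh(t)/3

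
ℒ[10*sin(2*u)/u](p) 10*atan(2/p)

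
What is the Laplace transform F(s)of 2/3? 2/(3*s)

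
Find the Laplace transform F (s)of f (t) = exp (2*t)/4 1/ (4*(s - 2))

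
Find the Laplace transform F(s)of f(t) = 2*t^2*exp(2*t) 4/(s - 2)^3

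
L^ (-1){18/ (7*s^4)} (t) 3*t^3/7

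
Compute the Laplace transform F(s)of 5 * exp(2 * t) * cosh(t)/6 5 * (s - 2)/(6 * ((s - 2)^2 - 1))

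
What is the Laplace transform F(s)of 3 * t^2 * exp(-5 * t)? 6/(s + 5)^3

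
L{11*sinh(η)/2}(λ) 11/(2*(λ^2-1))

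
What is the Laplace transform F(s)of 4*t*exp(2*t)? 4/(s - 2)^2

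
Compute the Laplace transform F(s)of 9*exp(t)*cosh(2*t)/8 9*(s - 1)/(8*((s - 1)^2 - 4))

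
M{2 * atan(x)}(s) -pi * sec(pi * s/2)/s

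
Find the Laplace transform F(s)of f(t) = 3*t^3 18/s^4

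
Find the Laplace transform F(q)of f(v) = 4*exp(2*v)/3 4/(3*(q - 2))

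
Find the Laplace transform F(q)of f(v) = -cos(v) -q/(q^2 + 1)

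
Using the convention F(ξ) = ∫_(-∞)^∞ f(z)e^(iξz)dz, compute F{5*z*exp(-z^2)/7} 5*I*sqrt(pi)*ξ*exp(-ξ^2/4)/14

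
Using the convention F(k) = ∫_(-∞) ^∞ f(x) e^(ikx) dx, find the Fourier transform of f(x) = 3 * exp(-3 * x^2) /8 sqrt(3) * sqrt(pi) * exp(-k^2/12) /8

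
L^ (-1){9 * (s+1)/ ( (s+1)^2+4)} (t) 9 * exp (-t) * cos (2 * t)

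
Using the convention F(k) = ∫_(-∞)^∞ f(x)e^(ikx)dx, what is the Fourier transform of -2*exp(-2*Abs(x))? -8/(k^2 + 4)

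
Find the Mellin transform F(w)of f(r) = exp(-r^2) gamma(w/2)/2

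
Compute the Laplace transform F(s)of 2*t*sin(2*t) 8*s/(s^2 + 4)^2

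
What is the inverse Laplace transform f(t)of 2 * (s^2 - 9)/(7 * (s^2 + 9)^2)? 2 * t * cos(3 * t)/7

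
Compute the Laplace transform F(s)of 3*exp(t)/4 3/(4*(s - 1))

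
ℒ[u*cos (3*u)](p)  (p^2 - 9)/ (p^2 + 9)^2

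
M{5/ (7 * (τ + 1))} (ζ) 5 * pi * csc (pi * ζ)/7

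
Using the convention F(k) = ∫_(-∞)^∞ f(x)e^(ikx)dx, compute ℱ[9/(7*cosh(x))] 9*pi/(7*cosh(pi*k/2))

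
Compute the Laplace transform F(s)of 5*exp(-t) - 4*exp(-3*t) 5/(s + 1) - 4/(s + 3)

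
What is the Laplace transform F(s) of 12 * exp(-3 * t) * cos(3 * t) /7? 12 * (s + 3) /(7 * ((s + 3) ^2 + 9) ) 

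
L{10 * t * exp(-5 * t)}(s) 10/(s + 5)^2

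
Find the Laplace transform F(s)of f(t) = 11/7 11/(7*s)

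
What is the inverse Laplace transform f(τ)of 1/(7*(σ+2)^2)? τ*exp(-2*τ)/7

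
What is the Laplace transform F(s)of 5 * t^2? 10/s^3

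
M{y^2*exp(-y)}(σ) gamma(σ+2)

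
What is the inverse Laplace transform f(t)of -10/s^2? -10*t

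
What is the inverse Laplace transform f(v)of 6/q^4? v^3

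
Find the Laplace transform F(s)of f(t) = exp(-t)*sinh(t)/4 1/(4*s*(s+2))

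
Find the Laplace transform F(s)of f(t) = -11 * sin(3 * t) -33/(s^2 + 9)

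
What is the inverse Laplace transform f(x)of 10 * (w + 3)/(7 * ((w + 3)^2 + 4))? 10 * exp(-3 * x) * cos(2 * x)/7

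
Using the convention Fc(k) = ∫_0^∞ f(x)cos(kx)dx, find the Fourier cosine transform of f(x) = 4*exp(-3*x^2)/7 2*sqrt(3)*sqrt(pi)*exp(-k^2/12)/21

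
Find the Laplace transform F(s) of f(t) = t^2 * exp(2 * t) 2/(s - 2) ^3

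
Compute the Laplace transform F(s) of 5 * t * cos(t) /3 5 * (s^2 - 1) /(3 * (s^2 + 1) ^2) 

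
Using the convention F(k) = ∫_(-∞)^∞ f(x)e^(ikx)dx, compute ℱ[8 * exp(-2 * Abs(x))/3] 32/(3 * (k^2+4))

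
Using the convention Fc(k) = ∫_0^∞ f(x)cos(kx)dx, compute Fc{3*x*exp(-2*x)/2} 3*(4 - k^2)/(2*(k^2 + 4)^2)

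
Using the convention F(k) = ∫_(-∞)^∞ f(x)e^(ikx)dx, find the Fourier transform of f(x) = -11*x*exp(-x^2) -11*I*sqrt(pi)*k*exp(-k^2/4)/2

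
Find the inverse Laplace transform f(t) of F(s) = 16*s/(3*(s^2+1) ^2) 8*t*sin(t) /3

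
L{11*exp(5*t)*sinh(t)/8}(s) 11/(8*((s - 5)^2-1))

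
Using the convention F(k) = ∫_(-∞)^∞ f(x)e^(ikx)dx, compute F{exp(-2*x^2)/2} sqrt(2)*sqrt(pi)*exp(-k^2/8)/4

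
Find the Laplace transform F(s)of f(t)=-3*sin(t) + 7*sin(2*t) 14/(s^2 + 4) - 3/(s^2 + 1)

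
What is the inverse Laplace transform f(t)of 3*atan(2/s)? 3*sin(2*t)/t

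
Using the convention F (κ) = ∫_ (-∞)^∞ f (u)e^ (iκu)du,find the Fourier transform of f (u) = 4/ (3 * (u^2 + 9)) 4 * pi * exp (-3 * Abs (κ))/9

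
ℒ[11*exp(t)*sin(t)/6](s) 11/(6*((s - 1)^2+1))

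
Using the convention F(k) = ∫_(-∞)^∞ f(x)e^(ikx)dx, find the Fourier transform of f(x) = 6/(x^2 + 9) 2 * pi * exp(-3 * Abs(k))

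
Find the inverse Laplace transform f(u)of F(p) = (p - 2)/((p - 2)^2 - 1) exp(2 * u) * cosh(u)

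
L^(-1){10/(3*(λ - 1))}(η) 10*exp(η)/3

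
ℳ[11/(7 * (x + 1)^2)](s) -11 * pi * (s - 1)/(7 * sin(pi * s))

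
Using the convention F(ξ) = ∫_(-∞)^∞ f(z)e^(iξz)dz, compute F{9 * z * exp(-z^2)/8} 9 * I * sqrt(pi) * ξ * exp(-ξ^2/4)/16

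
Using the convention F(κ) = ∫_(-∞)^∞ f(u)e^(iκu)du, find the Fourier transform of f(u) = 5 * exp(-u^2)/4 5 * sqrt(pi) * exp(-κ^2/4)/4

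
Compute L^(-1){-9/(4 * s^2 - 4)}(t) -9 * sinh(t)/4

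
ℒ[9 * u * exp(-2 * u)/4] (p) 9/(4 * (p + 2)^2)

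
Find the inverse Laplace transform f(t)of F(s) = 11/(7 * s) 11/7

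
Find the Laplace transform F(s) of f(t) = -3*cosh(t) -3*s/(s^2 - 1) 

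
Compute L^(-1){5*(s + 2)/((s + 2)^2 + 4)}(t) 5*exp(-2*t)*cos(2*t)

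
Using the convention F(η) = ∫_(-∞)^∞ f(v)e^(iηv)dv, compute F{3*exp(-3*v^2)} sqrt(3)*sqrt(pi)*exp(-η^2/12)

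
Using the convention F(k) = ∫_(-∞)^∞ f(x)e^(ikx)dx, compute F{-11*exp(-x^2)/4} -11*sqrt(pi)*exp(-k^2/4)/4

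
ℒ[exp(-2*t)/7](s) 1/(7*(s + 2))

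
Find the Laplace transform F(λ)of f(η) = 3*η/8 3/(8*λ^2)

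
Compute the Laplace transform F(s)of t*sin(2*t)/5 4*s/(5*(s^2 + 4)^2)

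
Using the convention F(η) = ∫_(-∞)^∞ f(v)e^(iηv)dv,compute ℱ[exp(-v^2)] sqrt(pi) * exp(-η^2/4)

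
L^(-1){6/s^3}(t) 3*t^2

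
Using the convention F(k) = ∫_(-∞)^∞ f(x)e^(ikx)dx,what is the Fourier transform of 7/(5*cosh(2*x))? 7*pi/(10*cosh(pi*k/4))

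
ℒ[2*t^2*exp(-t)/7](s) 4/(7*(s+1)^3)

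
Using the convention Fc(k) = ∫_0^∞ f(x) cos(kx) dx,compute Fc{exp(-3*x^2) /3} sqrt(3)*sqrt(pi)*exp(-k^2/12) /18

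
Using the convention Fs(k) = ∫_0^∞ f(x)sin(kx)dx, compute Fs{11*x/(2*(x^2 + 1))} 11*pi*exp(-k)/4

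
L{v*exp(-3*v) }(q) (q+3) ^(-2) 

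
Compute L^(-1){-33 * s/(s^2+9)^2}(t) -11 * t * sin(3 * t)/2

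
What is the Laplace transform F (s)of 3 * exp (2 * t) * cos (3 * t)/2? 3 * (s - 2)/ (2 * ( (s - 2)^2+9))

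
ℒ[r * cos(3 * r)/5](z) (z^2 - 9)/(5 * (z^2 + 9)^2)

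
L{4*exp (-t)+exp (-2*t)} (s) 4/ (s+1)+1/ (s+2)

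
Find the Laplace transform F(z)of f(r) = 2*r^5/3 80/z^6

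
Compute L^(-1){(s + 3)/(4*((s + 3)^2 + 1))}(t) exp(-3*t)*cos(t)/4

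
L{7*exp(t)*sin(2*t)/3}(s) 14/(3*((s - 1)^2 + 4))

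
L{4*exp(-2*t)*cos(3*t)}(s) 4*(s+2)/((s+2)^2+9)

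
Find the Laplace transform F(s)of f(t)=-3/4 -3/(4 * s)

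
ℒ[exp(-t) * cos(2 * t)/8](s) (s + 1)/(8 * ((s + 1)^2 + 4))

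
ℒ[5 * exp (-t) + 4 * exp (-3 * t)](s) 4/ (s + 3) + 5/ (s + 1)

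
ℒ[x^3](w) 6/w^4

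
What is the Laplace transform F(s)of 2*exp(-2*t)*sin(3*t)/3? 2/((s + 2)^2 + 9)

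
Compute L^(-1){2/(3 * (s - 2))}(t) 2 * exp(2 * t)/3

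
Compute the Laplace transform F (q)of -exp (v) -1/ (q - 1)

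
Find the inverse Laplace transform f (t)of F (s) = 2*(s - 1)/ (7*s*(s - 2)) 2*exp (t)*cosh (t)/7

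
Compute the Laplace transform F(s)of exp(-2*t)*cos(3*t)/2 (s + 2)/(2*((s + 2)^2 + 9))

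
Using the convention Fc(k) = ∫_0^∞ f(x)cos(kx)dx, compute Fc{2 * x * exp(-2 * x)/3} 2 * (4 - k^2)/(3 * (k^2+4)^2)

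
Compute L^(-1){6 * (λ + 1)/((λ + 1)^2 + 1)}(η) 6 * exp(-η) * cos(η)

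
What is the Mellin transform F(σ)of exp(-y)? gamma(σ)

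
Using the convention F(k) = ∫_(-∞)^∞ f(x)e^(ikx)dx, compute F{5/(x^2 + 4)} 5 * pi * exp(-2 * Abs(k))/2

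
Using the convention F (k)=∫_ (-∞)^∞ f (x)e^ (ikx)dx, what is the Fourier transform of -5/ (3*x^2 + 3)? -5*pi*exp (-Abs (k))/3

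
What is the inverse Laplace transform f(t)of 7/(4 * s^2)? 7 * t/4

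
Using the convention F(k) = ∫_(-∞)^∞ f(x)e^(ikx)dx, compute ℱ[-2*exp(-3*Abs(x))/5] -12/(5*k^2 + 45)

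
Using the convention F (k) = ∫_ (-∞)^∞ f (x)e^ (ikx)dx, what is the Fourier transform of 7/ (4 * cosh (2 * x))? 7 * pi/ (8 * cosh (pi * k/4))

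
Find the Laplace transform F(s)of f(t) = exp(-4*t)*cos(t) (s + 4)/((s + 4)^2 + 1)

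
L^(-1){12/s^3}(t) 6*t^2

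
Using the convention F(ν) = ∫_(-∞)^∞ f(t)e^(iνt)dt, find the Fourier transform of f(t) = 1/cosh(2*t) pi/(2*cosh(pi*ν/4))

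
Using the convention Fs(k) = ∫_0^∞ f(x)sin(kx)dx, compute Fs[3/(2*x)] 3*pi/4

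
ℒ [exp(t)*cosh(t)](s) (s - 1)/(s*(s - 2))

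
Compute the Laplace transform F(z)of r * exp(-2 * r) (z+2)^(-2)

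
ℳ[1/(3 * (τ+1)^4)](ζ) gamma(ζ) * gamma(4 - ζ)/18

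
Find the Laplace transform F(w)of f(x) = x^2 2/w^3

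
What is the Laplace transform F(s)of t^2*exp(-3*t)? 2/(s + 3)^3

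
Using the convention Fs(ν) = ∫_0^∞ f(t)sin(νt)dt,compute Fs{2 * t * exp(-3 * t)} 12 * ν/(ν^2+9)^2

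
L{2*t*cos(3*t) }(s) 2*(s^2 - 9) /(s^2 + 9) ^2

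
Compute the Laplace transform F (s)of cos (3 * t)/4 s/ (4 * (s^2 + 9))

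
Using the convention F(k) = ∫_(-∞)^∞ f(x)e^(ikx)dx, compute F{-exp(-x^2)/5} -sqrt(pi) * exp(-k^2/4)/5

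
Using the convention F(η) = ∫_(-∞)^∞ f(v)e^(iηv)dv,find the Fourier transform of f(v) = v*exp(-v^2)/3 I*sqrt(pi)*η*exp(-η^2/4)/6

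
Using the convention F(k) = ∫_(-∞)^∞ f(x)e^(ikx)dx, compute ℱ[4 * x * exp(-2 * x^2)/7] sqrt(2) * I * sqrt(pi) * k * exp(-k^2/8)/14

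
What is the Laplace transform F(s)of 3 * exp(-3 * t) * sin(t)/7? 3/(7 * ((s + 3)^2 + 1))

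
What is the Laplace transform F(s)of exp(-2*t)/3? 1/(3*(s+2))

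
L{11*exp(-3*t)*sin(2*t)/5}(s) 22/(5*((s + 3)^2 + 4))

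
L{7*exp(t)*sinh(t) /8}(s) 7/(8*s*(s - 2) ) 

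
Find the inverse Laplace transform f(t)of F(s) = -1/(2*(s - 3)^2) -t*exp(3*t)/2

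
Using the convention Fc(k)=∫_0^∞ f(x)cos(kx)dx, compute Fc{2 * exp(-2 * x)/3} 4/(3 * (k^2 + 4))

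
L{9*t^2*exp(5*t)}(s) 18/(s - 5)^3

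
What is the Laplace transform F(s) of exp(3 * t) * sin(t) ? 1/((s - 3) ^2 + 1) 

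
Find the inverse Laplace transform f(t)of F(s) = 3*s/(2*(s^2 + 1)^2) 3*t*sin(t)/4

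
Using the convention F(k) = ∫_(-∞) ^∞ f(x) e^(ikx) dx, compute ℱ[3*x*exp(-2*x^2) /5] 3*sqrt(2)*I*sqrt(pi)*k*exp(-k^2/8) /40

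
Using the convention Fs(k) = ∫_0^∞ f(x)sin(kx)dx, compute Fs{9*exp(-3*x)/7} 9*k/(7*(k^2 + 9))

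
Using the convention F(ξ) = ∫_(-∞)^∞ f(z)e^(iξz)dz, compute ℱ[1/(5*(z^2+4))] pi*exp(-2*Abs(ξ))/10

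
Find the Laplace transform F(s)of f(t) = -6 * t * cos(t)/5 6 * (1 - s^2)/(5 * (s^2+1)^2)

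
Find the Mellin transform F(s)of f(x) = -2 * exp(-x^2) -gamma(s/2)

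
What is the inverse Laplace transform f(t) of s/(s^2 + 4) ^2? t*sin(2*t) /4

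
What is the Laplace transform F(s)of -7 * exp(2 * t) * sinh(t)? -7/((s - 2)^2 - 1)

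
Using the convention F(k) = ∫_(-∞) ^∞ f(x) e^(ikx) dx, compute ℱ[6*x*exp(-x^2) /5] 3*I*sqrt(pi)*k*exp(-k^2/4) /5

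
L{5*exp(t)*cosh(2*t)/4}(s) 5*(s - 1)/(4*((s - 1)^2 - 4))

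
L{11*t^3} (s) 66/s^4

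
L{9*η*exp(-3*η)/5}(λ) 9/(5*(λ + 3)^2)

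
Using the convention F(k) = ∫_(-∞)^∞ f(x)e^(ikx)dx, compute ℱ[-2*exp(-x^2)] -2*sqrt(pi)*exp(-k^2/4)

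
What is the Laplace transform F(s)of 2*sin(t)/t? 2*atan(1/s)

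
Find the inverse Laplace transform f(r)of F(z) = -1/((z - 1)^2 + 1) -exp(r)*sin(r)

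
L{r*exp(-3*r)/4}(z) 1/(4*(z + 3)^2)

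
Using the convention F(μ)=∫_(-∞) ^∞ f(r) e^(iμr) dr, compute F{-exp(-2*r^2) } -sqrt(2)*sqrt(pi)*exp(-μ^2/8) /2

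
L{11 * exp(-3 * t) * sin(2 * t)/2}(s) 11/((s+3)^2+4)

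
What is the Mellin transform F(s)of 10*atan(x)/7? -5*pi*sec(pi*s/2)/(7*s)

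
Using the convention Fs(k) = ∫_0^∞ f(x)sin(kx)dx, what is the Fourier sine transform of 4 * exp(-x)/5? 4 * k/(5 * (k^2+1))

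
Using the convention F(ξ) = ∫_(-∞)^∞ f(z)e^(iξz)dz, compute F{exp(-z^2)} sqrt(pi)*exp(-ξ^2/4)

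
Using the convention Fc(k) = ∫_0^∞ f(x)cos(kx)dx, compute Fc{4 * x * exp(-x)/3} 4 * (1 - k^2)/(3 * (k^2+1)^2)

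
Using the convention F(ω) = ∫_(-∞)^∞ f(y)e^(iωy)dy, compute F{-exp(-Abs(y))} -2/(ω^2+1)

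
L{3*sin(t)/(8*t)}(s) 3*atan(1/s)/8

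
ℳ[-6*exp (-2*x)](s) -6*gamma (s)/2^s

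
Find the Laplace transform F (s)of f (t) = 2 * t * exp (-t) 2/ (s + 1)^2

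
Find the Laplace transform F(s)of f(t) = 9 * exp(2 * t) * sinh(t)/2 9/(2 * ((s - 2)^2 - 1))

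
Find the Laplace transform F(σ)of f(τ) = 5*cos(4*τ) 5*σ/(σ^2 + 16)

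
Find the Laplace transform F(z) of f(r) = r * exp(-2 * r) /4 1/(4 * (z+2) ^2) 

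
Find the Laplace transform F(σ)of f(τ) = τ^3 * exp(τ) 6/(σ - 1)^4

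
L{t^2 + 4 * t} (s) 4/s^2 + 2/s^3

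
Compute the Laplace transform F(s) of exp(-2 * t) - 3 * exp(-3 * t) 1/(s + 2) - 3/(s + 3) 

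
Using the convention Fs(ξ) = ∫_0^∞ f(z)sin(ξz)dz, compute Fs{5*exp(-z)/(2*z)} 5*atan(ξ)/2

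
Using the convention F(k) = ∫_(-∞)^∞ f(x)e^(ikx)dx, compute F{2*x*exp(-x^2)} I*sqrt(pi)*k*exp(-k^2/4)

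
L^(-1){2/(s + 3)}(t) 2 * exp(-3 * t)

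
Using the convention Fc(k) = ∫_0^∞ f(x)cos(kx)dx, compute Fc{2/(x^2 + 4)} pi * exp(-2 * k)/2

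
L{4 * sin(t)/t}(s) 4 * atan(1/s)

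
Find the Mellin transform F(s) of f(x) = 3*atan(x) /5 -3*pi*sec(pi*s/2) /(10*s) 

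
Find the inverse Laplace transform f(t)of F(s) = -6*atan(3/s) -6*sin(3*t)/t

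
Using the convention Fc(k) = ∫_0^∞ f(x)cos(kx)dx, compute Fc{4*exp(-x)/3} 4/(3*(k^2 + 1))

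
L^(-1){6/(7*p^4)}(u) u^3/7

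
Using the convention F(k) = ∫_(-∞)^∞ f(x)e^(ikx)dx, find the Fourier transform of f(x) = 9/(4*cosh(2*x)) 9*pi/(8*cosh(pi*k/4))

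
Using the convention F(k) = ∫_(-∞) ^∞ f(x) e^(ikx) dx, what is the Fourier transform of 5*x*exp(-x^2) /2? 5*I*sqrt(pi)*k*exp(-k^2/4) /4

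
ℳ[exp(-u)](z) gamma(z)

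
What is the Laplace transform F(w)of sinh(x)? 1/(w^2-1)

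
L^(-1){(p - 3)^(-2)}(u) u*exp(3*u)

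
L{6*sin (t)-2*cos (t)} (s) 6/ (s^2 + 1)-2*s/ (s^2 + 1)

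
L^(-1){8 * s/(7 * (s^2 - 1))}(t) 8 * cosh(t)/7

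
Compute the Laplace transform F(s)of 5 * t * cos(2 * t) 5 * (s^2 - 4)/(s^2 + 4)^2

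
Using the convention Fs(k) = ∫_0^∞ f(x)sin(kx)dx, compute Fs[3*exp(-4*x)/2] 3*k/(2*(k^2 + 16))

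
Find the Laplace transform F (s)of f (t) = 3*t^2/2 3/s^3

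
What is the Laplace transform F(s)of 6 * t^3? 36/s^4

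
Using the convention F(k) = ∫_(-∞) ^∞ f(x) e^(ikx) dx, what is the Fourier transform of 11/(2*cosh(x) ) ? 11*pi/(2*cosh(pi*k/2) ) 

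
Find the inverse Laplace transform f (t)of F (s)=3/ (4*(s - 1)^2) 3*t*exp (t)/4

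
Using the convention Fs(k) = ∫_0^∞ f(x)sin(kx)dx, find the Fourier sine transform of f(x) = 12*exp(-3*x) 12*k/(k^2 + 9)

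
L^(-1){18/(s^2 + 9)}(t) 6*sin(3*t)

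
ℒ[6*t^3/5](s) 36/(5*s^4)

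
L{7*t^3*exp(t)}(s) 42/(s - 1)^4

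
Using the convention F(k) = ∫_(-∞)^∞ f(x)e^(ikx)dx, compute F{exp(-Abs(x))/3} 2/(3*(k^2 + 1))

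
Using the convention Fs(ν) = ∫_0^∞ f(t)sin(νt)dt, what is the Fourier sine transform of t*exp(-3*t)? 6*ν/(ν^2 + 9)^2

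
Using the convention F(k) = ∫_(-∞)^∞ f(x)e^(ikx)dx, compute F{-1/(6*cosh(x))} -pi/(6*cosh(pi*k/2))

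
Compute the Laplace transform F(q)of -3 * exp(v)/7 -3/(7 * q - 7)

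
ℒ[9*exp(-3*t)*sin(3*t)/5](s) 27/(5*((s + 3)^2 + 9))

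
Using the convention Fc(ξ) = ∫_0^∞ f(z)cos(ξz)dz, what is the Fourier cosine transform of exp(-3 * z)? 3/(ξ^2 + 9)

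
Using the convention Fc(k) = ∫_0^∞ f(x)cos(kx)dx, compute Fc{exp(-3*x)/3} 1/(k^2 + 9)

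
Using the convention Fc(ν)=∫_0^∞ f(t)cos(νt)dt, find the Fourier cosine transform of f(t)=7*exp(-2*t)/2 7/(ν^2+4)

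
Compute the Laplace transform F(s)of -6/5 -6/(5*s)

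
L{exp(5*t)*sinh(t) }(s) 1/((s - 5) ^2 - 1) 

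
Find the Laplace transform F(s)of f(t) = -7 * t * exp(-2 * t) -7/(s + 2)^2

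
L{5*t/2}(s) 5/(2*s^2) 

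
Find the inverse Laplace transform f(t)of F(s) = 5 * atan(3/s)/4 5 * sin(3 * t)/(4 * t)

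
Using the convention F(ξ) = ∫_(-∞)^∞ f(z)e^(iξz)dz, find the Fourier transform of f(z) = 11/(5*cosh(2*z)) 11*pi/(10*cosh(pi*ξ/4))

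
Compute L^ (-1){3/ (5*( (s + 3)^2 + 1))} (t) 3*exp (-3*t)*sin (t)/5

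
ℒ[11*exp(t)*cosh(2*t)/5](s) 11*(s - 1)/(5*((s - 1)^2 - 4))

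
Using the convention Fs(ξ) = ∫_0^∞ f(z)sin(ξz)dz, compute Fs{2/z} pi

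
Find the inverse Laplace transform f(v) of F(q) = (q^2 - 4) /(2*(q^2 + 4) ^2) v*cos(2*v) /2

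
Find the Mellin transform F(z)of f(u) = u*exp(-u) gamma(z + 1)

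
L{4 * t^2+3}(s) 3/s+8/s^3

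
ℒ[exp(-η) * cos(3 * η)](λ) (λ + 1)/((λ + 1)^2 + 9)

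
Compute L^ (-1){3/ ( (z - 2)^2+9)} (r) exp (2 * r) * sin (3 * r)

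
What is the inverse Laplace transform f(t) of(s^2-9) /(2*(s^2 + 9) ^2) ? t*cos(3*t) /2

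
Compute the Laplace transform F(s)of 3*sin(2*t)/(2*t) 3*atan(2/s)/2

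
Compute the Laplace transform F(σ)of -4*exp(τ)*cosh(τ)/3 4*(1 - σ)/(3*σ*(σ - 2))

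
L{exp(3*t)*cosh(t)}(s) (s - 3)/((s - 3)^2 - 1)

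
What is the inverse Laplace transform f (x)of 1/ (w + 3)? exp (-3*x)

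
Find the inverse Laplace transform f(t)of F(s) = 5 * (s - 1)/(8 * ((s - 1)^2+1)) 5 * exp(t) * cos(t)/8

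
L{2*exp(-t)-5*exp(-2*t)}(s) 2/(s+1)-5/(s+2)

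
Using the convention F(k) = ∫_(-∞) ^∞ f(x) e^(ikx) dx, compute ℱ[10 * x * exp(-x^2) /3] 5 * I * sqrt(pi) * k * exp(-k^2/4) /3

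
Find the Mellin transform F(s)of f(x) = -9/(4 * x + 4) -9 * pi * csc(pi * s)/4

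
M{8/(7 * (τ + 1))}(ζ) 8 * pi * csc(pi * ζ)/7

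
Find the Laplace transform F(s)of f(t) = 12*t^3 72/s^4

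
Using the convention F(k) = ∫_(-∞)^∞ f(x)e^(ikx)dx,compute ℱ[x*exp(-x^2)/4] I*sqrt(pi)*k*exp(-k^2/4)/8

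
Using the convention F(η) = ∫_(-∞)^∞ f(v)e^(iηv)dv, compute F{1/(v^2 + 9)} pi*exp(-3*Abs(η))/3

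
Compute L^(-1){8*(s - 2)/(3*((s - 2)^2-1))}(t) 8*exp(2*t)*cosh(t)/3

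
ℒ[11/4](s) 11/ (4 * s)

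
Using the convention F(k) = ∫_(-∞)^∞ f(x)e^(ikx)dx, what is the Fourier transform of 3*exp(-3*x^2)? sqrt(3)*sqrt(pi)*exp(-k^2/12)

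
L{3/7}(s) 3/(7*s)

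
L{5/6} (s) 5/ (6*s)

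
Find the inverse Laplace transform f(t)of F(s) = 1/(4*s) 1/4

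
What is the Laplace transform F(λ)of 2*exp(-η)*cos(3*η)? 2*(λ + 1)/((λ + 1)^2 + 9)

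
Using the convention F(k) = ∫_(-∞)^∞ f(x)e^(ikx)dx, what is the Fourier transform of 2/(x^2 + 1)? 2*pi*exp(-Abs(k))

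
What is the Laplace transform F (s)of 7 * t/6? 7/ (6 * s^2)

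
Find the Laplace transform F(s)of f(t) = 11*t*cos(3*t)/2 11*(s^2 - 9)/(2*(s^2 + 9)^2)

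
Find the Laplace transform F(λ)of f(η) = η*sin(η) 2*λ/(λ^2+1)^2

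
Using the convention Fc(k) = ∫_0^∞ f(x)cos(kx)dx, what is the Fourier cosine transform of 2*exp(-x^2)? sqrt(pi)*exp(-k^2/4)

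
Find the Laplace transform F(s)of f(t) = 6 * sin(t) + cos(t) 6/(s^2 + 1) + s/(s^2 + 1)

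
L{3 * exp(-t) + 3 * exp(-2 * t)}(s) 3/(s + 2) + 3/(s + 1)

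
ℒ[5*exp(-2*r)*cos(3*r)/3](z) 5*(z+2)/(3*((z+2)^2+9))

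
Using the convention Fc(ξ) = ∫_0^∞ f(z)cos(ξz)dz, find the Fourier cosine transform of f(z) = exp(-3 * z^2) sqrt(3) * sqrt(pi) * exp(-ξ^2/12)/6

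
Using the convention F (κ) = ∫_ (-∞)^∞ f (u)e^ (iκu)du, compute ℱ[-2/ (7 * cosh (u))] -2 * pi/ (7 * cosh (pi * κ/2))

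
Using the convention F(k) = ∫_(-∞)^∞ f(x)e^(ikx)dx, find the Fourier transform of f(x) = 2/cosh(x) 2*pi/cosh(pi*k/2)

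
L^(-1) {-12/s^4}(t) -2 * t^3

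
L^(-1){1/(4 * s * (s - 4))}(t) exp(2 * t) * sinh(2 * t)/8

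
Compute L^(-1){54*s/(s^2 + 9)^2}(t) 9*t*sin(3*t)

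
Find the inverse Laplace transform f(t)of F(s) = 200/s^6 5*t^5/3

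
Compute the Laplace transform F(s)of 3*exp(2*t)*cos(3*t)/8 3*(s - 2)/(8*((s - 2)^2 + 9))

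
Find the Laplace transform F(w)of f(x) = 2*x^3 12/w^4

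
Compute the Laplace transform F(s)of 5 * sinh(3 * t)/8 15/(8 * (s^2 - 9))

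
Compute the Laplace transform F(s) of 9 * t 9/s^2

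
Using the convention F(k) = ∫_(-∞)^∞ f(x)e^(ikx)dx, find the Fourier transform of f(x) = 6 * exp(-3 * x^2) 2 * sqrt(3) * sqrt(pi) * exp(-k^2/12)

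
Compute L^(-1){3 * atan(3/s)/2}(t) 3 * sin(3 * t)/(2 * t)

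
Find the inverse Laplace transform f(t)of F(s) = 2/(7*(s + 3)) 2*exp(-3*t)/7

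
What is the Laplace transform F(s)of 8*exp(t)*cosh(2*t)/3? 8*(s - 1)/(3*((s - 1)^2 - 4))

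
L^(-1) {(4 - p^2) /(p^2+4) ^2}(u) -u*cos(2*u) 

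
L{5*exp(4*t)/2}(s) 5/(2*(s - 4))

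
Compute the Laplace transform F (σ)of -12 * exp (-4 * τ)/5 -12/ (5 * σ + 20)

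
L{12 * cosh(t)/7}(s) 12 * s/(7 * (s^2 - 1))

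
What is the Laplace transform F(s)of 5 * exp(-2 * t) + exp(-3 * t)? 5/(s + 2) + 1/(s + 3)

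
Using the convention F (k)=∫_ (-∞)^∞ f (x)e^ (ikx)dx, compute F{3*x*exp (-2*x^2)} 3*sqrt (2)*I*sqrt (pi)*k*exp (-k^2/8)/8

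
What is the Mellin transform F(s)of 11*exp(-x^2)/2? 11*gamma(s/2)/4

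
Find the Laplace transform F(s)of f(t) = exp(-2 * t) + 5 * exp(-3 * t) 5/(s + 3) + 1/(s + 2)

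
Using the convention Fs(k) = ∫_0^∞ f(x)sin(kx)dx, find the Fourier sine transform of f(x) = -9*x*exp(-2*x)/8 -9*k/(2*(k^2 + 4)^2)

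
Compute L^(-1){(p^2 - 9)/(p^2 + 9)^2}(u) u*cos(3*u)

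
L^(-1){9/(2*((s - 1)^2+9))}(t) 3*exp(t)*sin(3*t)/2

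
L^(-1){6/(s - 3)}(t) 6 * exp(3 * t)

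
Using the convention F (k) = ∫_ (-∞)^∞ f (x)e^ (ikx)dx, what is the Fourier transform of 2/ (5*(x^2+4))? pi*exp (-2*Abs (k))/5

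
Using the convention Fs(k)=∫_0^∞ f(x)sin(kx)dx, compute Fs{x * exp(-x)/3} 2 * k/(3 * (k^2 + 1)^2)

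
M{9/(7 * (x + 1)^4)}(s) 3 * gamma(s) * gamma(4 - s)/14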